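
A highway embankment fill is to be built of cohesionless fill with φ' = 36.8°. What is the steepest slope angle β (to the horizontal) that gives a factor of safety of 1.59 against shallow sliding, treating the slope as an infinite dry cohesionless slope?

For an infinite dry cohesionless slope FS = tanφ'/tanβ, so tanβ = tanφ' / FS.
tanβ = tan36.8° / 1.59 = 0.7481 / 1.59 = 0.4705
β = arctan(0.4705) = 25.20°

β = 25.2°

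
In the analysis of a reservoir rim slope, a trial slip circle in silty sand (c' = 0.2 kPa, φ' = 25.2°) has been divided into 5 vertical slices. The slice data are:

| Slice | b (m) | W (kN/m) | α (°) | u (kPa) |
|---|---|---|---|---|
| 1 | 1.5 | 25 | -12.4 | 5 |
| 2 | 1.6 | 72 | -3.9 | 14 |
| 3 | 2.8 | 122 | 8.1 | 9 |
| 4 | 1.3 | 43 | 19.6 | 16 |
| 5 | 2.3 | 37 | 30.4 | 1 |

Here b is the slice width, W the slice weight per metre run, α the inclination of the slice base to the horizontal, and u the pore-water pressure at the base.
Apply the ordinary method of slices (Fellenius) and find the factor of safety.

FS = 2.51

Ordinary method of slices: FS = Σ[c'·Δl_i + (W_i cosα_i − u_i·Δl_i)·tanφ'] / Σ W_i sinα_i, with Δl_i = b_i / cosα_i.
Slice 1: Δl = 1.5/cos(-12.4°) = 1.536 m; N'_1 = 25·cos(-12.4°) − 5·1.536 = 16.7; c'Δl = 0.31; W sinα = -5.4
Slice 2: Δl = 1.6/cos(-3.9°) = 1.604 m; N'_2 = 72·cos(-3.9°) − 14·1.604 = 49.4; c'Δl = 0.32; W sinα = -4.9
Slice 3: Δl = 2.8/cos8.1° = 2.828 m; N'_3 = 122·cos8.1° − 9·2.828 = 95.3; c'Δl = 0.57; W sinα = 17.2
Slice 4: Δl = 1.3/cos19.6° = 1.380 m; N'_4 = 43·cos19.6° − 16·1.380 = 18.4; c'Δl = 0.28; W sinα = 14.4
Slice 5: Δl = 2.3/cos30.4° = 2.667 m; N'_5 = 37·cos30.4° − 1·2.667 = 29.2; c'Δl = 0.53; W sinα = 18.7
Σc'Δl = 2.0 kN/m; ΣN' = 209.1 kN/m; ΣW sinα = 40.1 kN/m
Resisting = 2.0 + 209.1·tan25.2° = 2.0 + 98.4 = 100.4 kN/m
FS = 100.4 / 40.1 = 2.506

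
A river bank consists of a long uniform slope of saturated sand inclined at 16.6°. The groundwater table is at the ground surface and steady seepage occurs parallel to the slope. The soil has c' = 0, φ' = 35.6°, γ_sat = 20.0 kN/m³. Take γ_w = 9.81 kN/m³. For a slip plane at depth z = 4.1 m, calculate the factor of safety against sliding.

FS = 1.22

With seepage parallel to the slope and the water table at the surface, the effective normal stress on the slip plane uses the buoyant unit weight γ' = γ_sat − γ_w while the driving shear stress uses γ_sat:
FS = [c' + γ' z cos²β tanφ'] / [γ_sat z sinβ cosβ]
(For c' = 0 this reduces to FS = (γ'/γ_sat)·tanφ'/tanβ.)
γ' = 20.0 − 9.81 = 10.19 kN/m³
Numerator = 0.0 + 10.19·4.1·cos²16.6°·tan35.6° = 0.0 + 10.19·4.1·0.9184·0.7159 = 27.470 kPa
Denominator = 20.0·4.1·sin16.6°·cos16.6° = 20.0·4.1·0.2857·0.9583 = 22.450 kPa
FS = 27.470 / 22.450 = 1.224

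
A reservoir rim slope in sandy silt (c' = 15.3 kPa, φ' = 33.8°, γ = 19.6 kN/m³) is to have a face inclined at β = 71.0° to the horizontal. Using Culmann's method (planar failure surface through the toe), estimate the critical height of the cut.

H_c = 12.06 m

Culmann's analysis gives the critical failure plane at α_cr = (β + φ')/2 = (71.0 + 33.8)/2 = 52.4°, and the critical height
H_c = (4c'/γ) · sinβ cosφ' / [1 − cos(β − φ')]
    = (4·15.3/19.6) · sin71.0°·cos33.8° / [1 − cos(37.2°)]
    = 3.122 · 0.9455·0.8310 / [1 − 0.7965]
    = 3.122 · 0.7857 / 0.2035
    = 12.06 m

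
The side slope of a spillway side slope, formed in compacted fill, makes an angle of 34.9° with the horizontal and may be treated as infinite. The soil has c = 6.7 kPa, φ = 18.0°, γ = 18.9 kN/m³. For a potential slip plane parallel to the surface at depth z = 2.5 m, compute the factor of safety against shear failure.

FS = 0.77

For an infinite slope with a slip plane parallel to the surface (no pore pressure): FS = [c + γz cos²β tanφ] / [γz sinβ cosβ].
γz = 18.9·2.5 = 47.25 kN/m²
Numerator = 6.7 + 47.25·cos²34.9°·tan18.0° = 6.7 + 47.25·0.6726·0.3249 = 17.027 kPa
Denominator = 47.25·sin34.9°·cos34.9° = 47.25·0.5721·0.8202 = 22.172 kPa
FS = 17.027 / 22.172 = 0.768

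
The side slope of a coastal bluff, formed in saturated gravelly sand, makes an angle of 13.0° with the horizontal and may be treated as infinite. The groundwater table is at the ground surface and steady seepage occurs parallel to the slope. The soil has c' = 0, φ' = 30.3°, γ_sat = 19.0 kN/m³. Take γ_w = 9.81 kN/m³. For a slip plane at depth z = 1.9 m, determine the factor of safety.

FS = 1.22

With seepage parallel to the slope and the water table at the surface, the effective normal stress on the slip plane uses the buoyant unit weight γ' = γ_sat − γ_w while the driving shear stress uses γ_sat:
FS = [c' + γ' z cos²β tanφ'] / [γ_sat z sinβ cosβ]
(For c' = 0 this reduces to FS = (γ'/γ_sat)·tanφ'/tanβ.)
γ' = 19.0 − 9.81 = 9.19 kN/m³
Numerator = 0.0 + 9.19·1.9·cos²13.0°·tan30.3° = 0.0 + 9.19·1.9·0.9494·0.5844 = 9.687 kPa
Denominator = 19.0·1.9·sin13.0°·cos13.0° = 19.0·1.9·0.2250·0.9744 = 7.913 kPa
FS = 9.687 / 7.913 = 1.224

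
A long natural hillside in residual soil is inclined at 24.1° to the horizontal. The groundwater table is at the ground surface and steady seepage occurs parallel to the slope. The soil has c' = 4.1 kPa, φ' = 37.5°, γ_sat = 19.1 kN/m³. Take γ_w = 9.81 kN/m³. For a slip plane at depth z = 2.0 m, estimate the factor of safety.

FS = 1.12

With seepage parallel to the slope and the water table at the surface, the effective normal stress on the slip plane uses the buoyant unit weight γ' = γ_sat − γ_w while the driving shear stress uses γ_sat:
FS = [c' + γ' z cos²β tanφ'] / [γ_sat z sinβ cosβ]
γ' = 19.1 − 9.81 = 9.29 kN/m³
Numerator = 4.1 + 9.29·2.0·cos²24.1°·tan37.5° = 4.1 + 9.29·2.0·0.8333·0.7673 = 15.980 kPa
Denominator = 19.1·2.0·sin24.1°·cos24.1° = 19.1·2.0·0.4083·0.9128 = 14.239 kPa
FS = 15.980 / 14.239 = 1.122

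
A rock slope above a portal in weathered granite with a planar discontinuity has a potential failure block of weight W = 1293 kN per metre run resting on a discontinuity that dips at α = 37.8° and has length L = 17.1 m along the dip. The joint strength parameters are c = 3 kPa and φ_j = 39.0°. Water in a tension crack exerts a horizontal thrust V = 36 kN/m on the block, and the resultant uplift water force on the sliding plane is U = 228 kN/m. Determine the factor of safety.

FS = 0.82

Resolving the block weight along and normal to the plane and applying the Mohr–Coulomb strength on the joint:
N' = W cosα − U − V sinα = 1293·cos37.8° − 228 − 36·sin37.8° = 771.6 kN/m
Driving force T = W sinα + V cosα = 1293·sin37.8° + 36·cos37.8° = 820.9 kN/m
Resisting force R = c·L + N'·tanφ_j = 3·17.1 + 771.6·tan39.0° = 51.3 + 624.8 = 676.1 kN/m
FS = R / T = 676.1 / 820.9 = 0.824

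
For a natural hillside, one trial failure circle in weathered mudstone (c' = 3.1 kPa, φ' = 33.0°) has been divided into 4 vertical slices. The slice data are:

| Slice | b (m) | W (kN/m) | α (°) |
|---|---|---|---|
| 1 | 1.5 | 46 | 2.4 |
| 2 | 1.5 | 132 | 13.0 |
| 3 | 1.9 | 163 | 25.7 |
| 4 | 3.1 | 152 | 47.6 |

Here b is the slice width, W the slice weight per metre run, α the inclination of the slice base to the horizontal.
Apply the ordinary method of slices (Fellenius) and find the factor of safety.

Ordinary method of slices: FS = Σ[c'·Δl_i + (W_i cosα_i)·tanφ'] / Σ W_i sinα_i, with Δl_i = b_i / cosα_i.
Slice 1: Δl = 1.5/cos2.4° = 1.501 m; N'_1 = 46·cos2.4° = 46.0; c'Δl = 4.65; W sinα = 1.9
Slice 2: Δl = 1.5/cos13.0° = 1.539 m; N'_2 = 132·cos13.0° = 128.6; c'Δl = 4.77; W sinα = 29.7
Slice 3: Δl = 1.9/cos25.7° = 2.109 m; N'_3 = 163·cos25.7° = 146.9; c'Δl = 6.54; W sinα = 70.7
Slice 4: Δl = 3.1/cos47.6° = 4.597 m; N'_4 = 152·cos47.6° = 102.5; c'Δl = 14.25; W sinα = 112.2
Σc'Δl = 30.2 kN/m; ΣN' = 423.9 kN/m; ΣW sinα = 214.6 kN/m
Resisting = 30.2 + 423.9·tan33.0° = 30.2 + 275.3 = 305.5 kN/m
FS = 305.5 / 214.6 = 1.424

FS = 1.42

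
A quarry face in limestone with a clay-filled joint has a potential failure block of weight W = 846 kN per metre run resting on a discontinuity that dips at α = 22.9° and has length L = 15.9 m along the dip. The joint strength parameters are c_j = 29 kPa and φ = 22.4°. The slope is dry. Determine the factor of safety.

FS = 2.38

Resolving the block weight along and normal to the plane and applying the Mohr–Coulomb strength on the joint:
N' = W cosα = 846·cos22.9° = 779.3 kN/m
Driving force T = W sinα = 846·sin22.9° = 329.2 kN/m
Resisting force R = c_j·L + N'·tanφ = 29·15.9 + 779.3·tan22.4° = 461.1 + 321.2 = 782.3 kN/m
FS = R / T = 782.3 / 329.2 = 2.376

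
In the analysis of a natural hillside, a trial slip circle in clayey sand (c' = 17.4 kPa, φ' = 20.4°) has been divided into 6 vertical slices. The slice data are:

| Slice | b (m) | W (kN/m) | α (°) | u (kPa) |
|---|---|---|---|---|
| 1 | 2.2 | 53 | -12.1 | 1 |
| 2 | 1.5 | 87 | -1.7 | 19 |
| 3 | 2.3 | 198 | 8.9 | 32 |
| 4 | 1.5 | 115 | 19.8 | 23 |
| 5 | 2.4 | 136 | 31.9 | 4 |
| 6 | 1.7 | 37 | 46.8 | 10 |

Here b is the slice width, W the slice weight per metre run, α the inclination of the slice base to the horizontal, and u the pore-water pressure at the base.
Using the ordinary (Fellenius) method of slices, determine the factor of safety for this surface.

Ordinary method of slices: FS = Σ[c'·Δl_i + (W_i cosα_i − u_i·Δl_i)·tanφ'] / Σ W_i sinα_i, with Δl_i = b_i / cosα_i.
Slice 1: Δl = 2.2/cos(-12.1°) = 2.250 m; N'_1 = 53·cos(-12.1°) − 1·2.250 = 49.6; c'Δl = 39.15; W sinα = -11.1
Slice 2: Δl = 1.5/cos(-1.7°) = 1.501 m; N'_2 = 87·cos(-1.7°) − 19·1.501 = 58.4; c'Δl = 26.11; W sinα = -2.6
Slice 3: Δl = 2.3/cos8.9° = 2.328 m; N'_3 = 198·cos8.9° − 32·2.328 = 121.1; c'Δl = 40.51; W sinα = 30.6
Slice 4: Δl = 1.5/cos19.8° = 1.594 m; N'_4 = 115·cos19.8° − 23·1.594 = 71.5; c'Δl = 27.74; W sinα = 39.0
Slice 5: Δl = 2.4/cos31.9° = 2.827 m; N'_5 = 136·cos31.9° − 4·2.827 = 104.2; c'Δl = 49.19; W sinα = 71.9
Slice 6: Δl = 1.7/cos46.8° = 2.483 m; N'_6 = 37·cos46.8° − 10·2.483 = 0.5; c'Δl = 43.21; W sinα = 27.0
Σc'Δl = 225.9 kN/m; ΣN' = 405.3 kN/m; ΣW sinα = 154.7 kN/m
Resisting = 225.9 + 405.3·tan20.4° = 225.9 + 150.7 = 376.6 kN/m
FS = 376.6 / 154.7 = 2.434

FS = 2.43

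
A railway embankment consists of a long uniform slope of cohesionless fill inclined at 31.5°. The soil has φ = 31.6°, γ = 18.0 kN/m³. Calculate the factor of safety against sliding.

FS = 1.00

For a dry cohesionless infinite slope the factor of safety is FS = tanφ / tanβ.
FS = tan31.6° / tan31.5° = 0.6152 / 0.6128 = 1.004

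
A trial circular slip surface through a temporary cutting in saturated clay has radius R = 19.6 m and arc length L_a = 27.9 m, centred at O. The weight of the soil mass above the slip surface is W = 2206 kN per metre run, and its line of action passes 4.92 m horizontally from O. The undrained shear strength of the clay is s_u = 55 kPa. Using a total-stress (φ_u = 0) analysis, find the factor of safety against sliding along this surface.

FS = 2.77

Taking moments about the centre O, the resisting moment is provided by the undrained shear strength acting along the arc:
M_R = s_u·L_a·R = 55·27.90·19.6 = 30076.2 kN·m/m
M_D = W·d = 2206·4.92 = 10853.5 kN·m/m
FS = M_R / M_D = 30076.2 / 10853.5 = 2.771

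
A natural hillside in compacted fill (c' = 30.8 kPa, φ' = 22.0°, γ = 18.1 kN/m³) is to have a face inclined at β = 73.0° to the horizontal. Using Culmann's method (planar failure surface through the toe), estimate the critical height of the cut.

H_c = 16.28 m

Culmann's analysis gives the critical failure plane at α_cr = (β + φ')/2 = (73.0 + 22.0)/2 = 47.5°, and the critical height
H_c = (4c'/γ) · sinβ cosφ' / [1 − cos(β − φ')]
    = (4·30.8/18.1) · sin73.0°·cos22.0° / [1 − cos(51.0°)]
    = 6.807 · 0.9563·0.9272 / [1 − 0.6293]
    = 6.807 · 0.8867 / 0.3707
    = 16.28 m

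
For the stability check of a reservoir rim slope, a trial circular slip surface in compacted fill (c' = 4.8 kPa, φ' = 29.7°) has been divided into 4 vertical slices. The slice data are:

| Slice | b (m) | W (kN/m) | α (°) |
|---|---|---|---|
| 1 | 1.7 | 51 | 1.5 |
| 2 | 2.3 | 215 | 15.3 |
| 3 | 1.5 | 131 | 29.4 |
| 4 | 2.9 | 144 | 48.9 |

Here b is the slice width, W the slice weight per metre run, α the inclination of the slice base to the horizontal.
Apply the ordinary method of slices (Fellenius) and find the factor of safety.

Ordinary method of slices: FS = Σ[c'·Δl_i + (W_i cosα_i)·tanφ'] / Σ W_i sinα_i, with Δl_i = b_i / cosα_i.
Slice 1: Δl = 1.7/cos1.5° = 1.701 m; N'_1 = 51·cos1.5° = 51.0; c'Δl = 8.16; W sinα = 1.3
Slice 2: Δl = 2.3/cos15.3° = 2.385 m; N'_2 = 215·cos15.3° = 207.4; c'Δl = 11.45; W sinα = 56.7
Slice 3: Δl = 1.5/cos29.4° = 1.722 m; N'_3 = 131·cos29.4° = 114.1; c'Δl = 8.26; W sinα = 64.3
Slice 4: Δl = 2.9/cos48.9° = 4.411 m; N'_4 = 144·cos48.9° = 94.7; c'Δl = 21.18; W sinα = 108.5
Σc'Δl = 49.0 kN/m; ΣN' = 467.2 kN/m; ΣW sinα = 230.9 kN/m
Resisting = 49.0 + 467.2·tan29.7° = 49.0 + 266.5 = 315.5 kN/m
FS = 315.5 / 230.9 = 1.366

FS = 1.37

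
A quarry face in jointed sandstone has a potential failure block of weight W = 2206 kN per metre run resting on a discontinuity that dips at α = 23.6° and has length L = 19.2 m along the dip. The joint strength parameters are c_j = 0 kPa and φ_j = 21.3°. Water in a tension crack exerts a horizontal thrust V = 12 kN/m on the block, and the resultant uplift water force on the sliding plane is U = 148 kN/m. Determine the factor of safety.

Resolving the block weight along and normal to the plane and applying the Mohr–Coulomb strength on the joint:
N' = W cosα − U − V sinα = 2206·cos23.6° − 148 − 12·sin23.6° = 1868.7 kN/m
Driving force T = W sinα + V cosα = 2206·sin23.6° + 12·cos23.6° = 894.2 kN/m
Resisting force R = c_j·L + N'·tanφ_j = 0·19.2 + 1868.7·tan21.3° = 0.0 + 728.6 = 728.6 kN/m
FS = R / T = 728.6 / 894.2 = 0.815

FS = 0.81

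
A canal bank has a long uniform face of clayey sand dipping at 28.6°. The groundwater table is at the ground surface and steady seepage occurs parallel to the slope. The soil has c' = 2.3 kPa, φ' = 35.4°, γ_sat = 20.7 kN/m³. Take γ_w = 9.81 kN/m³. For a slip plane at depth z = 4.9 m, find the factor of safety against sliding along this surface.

FS = 0.74

With seepage parallel to the slope and the water table at the surface, the effective normal stress on the slip plane uses the buoyant unit weight γ' = γ_sat − γ_w while the driving shear stress uses γ_sat:
FS = [c' + γ' z cos²β tanφ'] / [γ_sat z sinβ cosβ]
γ' = 20.7 − 9.81 = 10.89 kN/m³
Numerator = 2.3 + 10.89·4.9·cos²28.6°·tan35.4° = 2.3 + 10.89·4.9·0.7709·0.7107 = 31.532 kPa
Denominator = 20.7·4.9·sin28.6°·cos28.6° = 20.7·4.9·0.4787·0.8780 = 42.629 kPa
FS = 31.532 / 42.629 = 0.740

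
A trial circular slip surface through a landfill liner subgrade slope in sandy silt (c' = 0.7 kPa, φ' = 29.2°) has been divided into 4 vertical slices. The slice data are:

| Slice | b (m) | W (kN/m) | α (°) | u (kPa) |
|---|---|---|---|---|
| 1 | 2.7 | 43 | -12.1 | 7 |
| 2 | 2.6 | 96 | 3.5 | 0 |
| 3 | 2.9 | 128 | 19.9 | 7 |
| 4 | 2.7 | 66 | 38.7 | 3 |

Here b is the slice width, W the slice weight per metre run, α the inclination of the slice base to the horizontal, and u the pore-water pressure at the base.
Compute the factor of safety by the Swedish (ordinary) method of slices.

FS = 1.87

Ordinary method of slices: FS = Σ[c'·Δl_i + (W_i cosα_i − u_i·Δl_i)·tanφ'] / Σ W_i sinα_i, with Δl_i = b_i / cosα_i.
Slice 1: Δl = 2.7/cos(-12.1°) = 2.761 m; N'_1 = 43·cos(-12.1°) − 7·2.761 = 22.7; c'Δl = 1.93; W sinα = -9.0
Slice 2: Δl = 2.6/cos3.5° = 2.605 m; N'_2 = 96·cos3.5° − 0·2.605 = 95.8; c'Δl = 1.82; W sinα = 5.9
Slice 3: Δl = 2.9/cos19.9° = 3.084 m; N'_3 = 128·cos19.9° − 7·3.084 = 98.8; c'Δl = 2.16; W sinα = 43.6
Slice 4: Δl = 2.7/cos38.7° = 3.460 m; N'_4 = 66·cos38.7° − 3·3.460 = 41.1; c'Δl = 2.42; W sinα = 41.3
Σc'Δl = 8.3 kN/m; ΣN' = 258.4 kN/m; ΣW sinα = 81.7 kN/m
Resisting = 8.3 + 258.4·tan29.2° = 8.3 + 144.4 = 152.8 kN/m
FS = 152.8 / 81.7 = 1.870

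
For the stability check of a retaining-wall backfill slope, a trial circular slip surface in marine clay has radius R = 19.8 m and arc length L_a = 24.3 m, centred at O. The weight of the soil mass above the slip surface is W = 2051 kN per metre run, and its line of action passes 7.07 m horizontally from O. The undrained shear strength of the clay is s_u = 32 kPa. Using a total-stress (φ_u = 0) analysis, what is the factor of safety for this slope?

Taking moments about the centre O, the resisting moment is provided by the undrained shear strength acting along the arc:
M_R = s_u·L_a·R = 32·24.30·19.8 = 15396.5 kN·m/m
M_D = W·d = 2051·7.07 = 14500.6 kN·m/m
FS = M_R / M_D = 15396.5 / 14500.6 = 1.062

FS = 1.06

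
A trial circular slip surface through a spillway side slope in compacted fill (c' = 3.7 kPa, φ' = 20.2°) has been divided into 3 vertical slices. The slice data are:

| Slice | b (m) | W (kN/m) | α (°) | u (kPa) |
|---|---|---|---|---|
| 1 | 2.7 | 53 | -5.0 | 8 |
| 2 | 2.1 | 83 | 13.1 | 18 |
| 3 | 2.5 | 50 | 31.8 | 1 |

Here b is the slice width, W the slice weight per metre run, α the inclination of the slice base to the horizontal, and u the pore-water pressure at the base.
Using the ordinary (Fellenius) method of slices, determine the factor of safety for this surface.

Ordinary method of slices: FS = Σ[c'·Δl_i + (W_i cosα_i − u_i·Δl_i)·tanφ'] / Σ W_i sinα_i, with Δl_i = b_i / cosα_i.
Slice 1: Δl = 2.7/cos(-5.0°) = 2.710 m; N'_1 = 53·cos(-5.0°) − 8·2.710 = 31.1; c'Δl = 10.03; W sinα = -4.6
Slice 2: Δl = 2.1/cos13.1° = 2.156 m; N'_2 = 83·cos13.1° − 18·2.156 = 42.0; c'Δl = 7.98; W sinα = 18.8
Slice 3: Δl = 2.5/cos31.8° = 2.942 m; N'_3 = 50·cos31.8° − 1·2.942 = 39.6; c'Δl = 10.88; W sinα = 26.3
Σc'Δl = 28.9 kN/m; ΣN' = 112.7 kN/m; ΣW sinα = 40.5 kN/m
Resisting = 28.9 + 112.7·tan20.2° = 28.9 + 41.5 = 70.4 kN/m
FS = 70.4 / 40.5 = 1.735

FS = 1.74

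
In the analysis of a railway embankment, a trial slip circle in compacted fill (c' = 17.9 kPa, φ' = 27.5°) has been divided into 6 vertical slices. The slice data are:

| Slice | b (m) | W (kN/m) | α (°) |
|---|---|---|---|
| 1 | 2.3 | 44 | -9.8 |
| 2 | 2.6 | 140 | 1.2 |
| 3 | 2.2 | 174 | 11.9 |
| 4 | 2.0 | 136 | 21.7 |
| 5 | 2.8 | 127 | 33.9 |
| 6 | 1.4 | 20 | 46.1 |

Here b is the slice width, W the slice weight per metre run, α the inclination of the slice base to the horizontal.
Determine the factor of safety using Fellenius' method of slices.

Ordinary method of slices: FS = Σ[c'·Δl_i + (W_i cosα_i)·tanφ'] / Σ W_i sinα_i, with Δl_i = b_i / cosα_i.
Slice 1: Δl = 2.3/cos(-9.8°) = 2.334 m; N'_1 = 44·cos(-9.8°) = 43.4; c'Δl = 41.78; W sinα = -7.5
Slice 2: Δl = 2.6/cos1.2° = 2.601 m; N'_2 = 140·cos1.2° = 140.0; c'Δl = 46.55; W sinα = 2.9
Slice 3: Δl = 2.2/cos11.9° = 2.248 m; N'_3 = 174·cos11.9° = 170.3; c'Δl = 40.24; W sinα = 35.9
Slice 4: Δl = 2.0/cos21.7° = 2.153 m; N'_4 = 136·cos21.7° = 126.4; c'Δl = 38.53; W sinα = 50.3
Slice 5: Δl = 2.8/cos33.9° = 3.373 m; N'_5 = 127·cos33.9° = 105.4; c'Δl = 60.38; W sinα = 70.8
Slice 6: Δl = 1.4/cos46.1° = 2.019 m; N'_6 = 20·cos46.1° = 13.9; c'Δl = 36.14; W sinα = 14.4
Σc'Δl = 263.6 kN/m; ΣN' = 599.2 kN/m; ΣW sinα = 166.9 kN/m
Resisting = 263.6 + 599.2·tan27.5° = 263.6 + 311.9 = 575.6 kN/m
FS = 575.6 / 166.9 = 3.450

FS = 3.45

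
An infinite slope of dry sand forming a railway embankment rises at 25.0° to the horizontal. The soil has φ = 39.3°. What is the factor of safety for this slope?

For a dry cohesionless infinite slope the factor of safety is FS = tanφ / tanβ.
FS = tan39.3° / tan25.0° = 0.8185 / 0.4663 = 1.755

FS = 1.76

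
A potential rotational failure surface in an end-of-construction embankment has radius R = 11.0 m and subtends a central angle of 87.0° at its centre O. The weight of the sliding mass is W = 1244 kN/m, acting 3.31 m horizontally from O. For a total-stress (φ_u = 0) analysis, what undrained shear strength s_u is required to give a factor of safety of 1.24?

s_u = 27.8 kPa

FS = s_u·L_a·R / (W·d), so s_u = FS·W·d / (L_a·R).
Arc length L_a = R·θ = 11.0·(87.0°·π/180) = 11.0·1.5184 = 16.70 m
s_u = 1.24·1244·3.31 / (16.70·11.0) = 5105.9 / 183.73 = 27.79 kPa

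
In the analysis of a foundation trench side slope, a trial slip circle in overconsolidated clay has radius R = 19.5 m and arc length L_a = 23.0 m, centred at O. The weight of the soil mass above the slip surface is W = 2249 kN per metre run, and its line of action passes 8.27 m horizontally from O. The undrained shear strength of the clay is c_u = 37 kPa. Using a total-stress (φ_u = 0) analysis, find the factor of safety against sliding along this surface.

Taking moments about the centre O, the resisting moment is provided by the undrained shear strength acting along the arc:
M_R = c_u·L_a·R = 37·23.00·19.5 = 16594.5 kN·m/m
M_D = W·d = 2249·8.27 = 18599.2 kN·m/m
FS = M_R / M_D = 16594.5 / 18599.2 = 0.892

FS = 0.89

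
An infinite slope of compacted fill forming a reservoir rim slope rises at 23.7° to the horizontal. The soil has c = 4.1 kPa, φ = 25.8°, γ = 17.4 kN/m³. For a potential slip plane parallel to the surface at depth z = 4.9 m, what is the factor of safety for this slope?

FS = 1.23

For an infinite slope with a slip plane parallel to the surface (no pore pressure): FS = [c + γz cos²β tanφ] / [γz sinβ cosβ].
γz = 17.4·4.9 = 85.26 kN/m²
Numerator = 4.1 + 85.26·cos²23.7°·tan25.8° = 4.1 + 85.26·0.8384·0.4834 = 38.657 kPa
Denominator = 85.26·sin23.7°·cos23.7° = 85.26·0.4019·0.9157 = 31.380 kPa
FS = 38.657 / 31.380 = 1.232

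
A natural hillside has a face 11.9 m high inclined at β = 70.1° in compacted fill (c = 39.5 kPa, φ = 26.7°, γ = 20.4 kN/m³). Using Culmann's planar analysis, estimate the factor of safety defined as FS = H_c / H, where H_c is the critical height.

H_c = (4c/γ) · sinβ cosφ / [1 − cos(β − φ)]
    = (4·39.5/20.4) · sin70.1°·cos26.7° / [1 − cos43.4°]
    = 7.745 · 0.8400 / 0.2734 = 23.79 m
FS = H_c / H = 23.79 / 11.9 = 2.000

FS = 2.00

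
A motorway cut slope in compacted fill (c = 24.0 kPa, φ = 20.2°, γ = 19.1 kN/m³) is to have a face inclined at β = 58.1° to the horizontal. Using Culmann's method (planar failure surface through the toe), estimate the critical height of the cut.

H_c = 18.99 m

Culmann's analysis gives the critical failure plane at α_cr = (β + φ)/2 = (58.1 + 20.2)/2 = 39.1°, and the critical height
H_c = (4c/γ) · sinβ cosφ / [1 − cos(β − φ)]
    = (4·24.0/19.1) · sin58.1°·cos20.2° / [1 − cos(37.9°)]
    = 5.026 · 0.8490·0.9385 / [1 − 0.7891]
    = 5.026 · 0.7968 / 0.2109
    = 18.99 m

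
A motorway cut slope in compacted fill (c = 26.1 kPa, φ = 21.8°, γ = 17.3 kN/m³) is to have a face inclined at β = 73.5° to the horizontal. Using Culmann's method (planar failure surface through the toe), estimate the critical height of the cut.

Culmann's analysis gives the critical failure plane at α_cr = (β + φ)/2 = (73.5 + 21.8)/2 = 47.6°, and the critical height
H_c = (4c/γ) · sinβ cosφ / [1 − cos(β − φ)]
    = (4·26.1/17.3) · sin73.5°·cos21.8° / [1 − cos(51.7°)]
    = 6.035 · 0.9588·0.9285 / [1 − 0.6198]
    = 6.035 · 0.8903 / 0.3802
    = 14.13 m

H_c = 14.13 m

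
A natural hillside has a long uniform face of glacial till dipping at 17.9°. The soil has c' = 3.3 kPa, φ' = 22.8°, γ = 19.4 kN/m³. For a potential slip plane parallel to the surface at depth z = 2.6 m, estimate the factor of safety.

FS = 1.53

For an infinite slope with a slip plane parallel to the surface (no pore pressure): FS = [c' + γz cos²β tanφ'] / [γz sinβ cosβ].
γz = 19.4·2.6 = 50.44 kN/m²
Numerator = 3.3 + 50.44·cos²17.9°·tan22.8° = 3.3 + 50.44·0.9055·0.4204 = 22.500 kPa
Denominator = 50.44·sin17.9°·cos17.9° = 50.44·0.3074·0.9516 = 14.753 kPa
FS = 22.500 / 14.753 = 1.525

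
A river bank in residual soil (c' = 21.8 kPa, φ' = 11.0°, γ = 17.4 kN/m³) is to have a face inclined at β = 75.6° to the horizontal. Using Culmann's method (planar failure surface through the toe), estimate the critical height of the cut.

Culmann's analysis gives the critical failure plane at α_cr = (β + φ')/2 = (75.6 + 11.0)/2 = 43.3°, and the critical height
H_c = (4c'/γ) · sinβ cosφ' / [1 − cos(β − φ')]
    = (4·21.8/17.4) · sin75.6°·cos11.0° / [1 − cos(64.6°)]
    = 5.011 · 0.9686·0.9816 / [1 − 0.4289]
    = 5.011 · 0.9508 / 0.5711
    = 8.34 m

H_c = 8.34 m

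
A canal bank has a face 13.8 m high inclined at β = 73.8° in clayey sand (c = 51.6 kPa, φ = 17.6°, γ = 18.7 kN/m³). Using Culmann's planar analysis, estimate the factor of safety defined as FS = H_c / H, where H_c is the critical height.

FS = 1.65

H_c = (4c/γ) · sinβ cosφ / [1 − cos(β − φ)]
    = (4·51.6/18.7) · sin73.8°·cos17.6° / [1 − cos56.2°]
    = 11.037 · 0.9153 / 0.4437 = 22.77 m
FS = H_c / H = 22.77 / 13.8 = 1.650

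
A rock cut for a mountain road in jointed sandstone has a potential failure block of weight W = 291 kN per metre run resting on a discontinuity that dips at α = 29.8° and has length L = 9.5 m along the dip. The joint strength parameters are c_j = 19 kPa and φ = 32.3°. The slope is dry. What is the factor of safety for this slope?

Resolving the block weight along and normal to the plane and applying the Mohr–Coulomb strength on the joint:
N' = W cosα = 291·cos29.8° = 252.5 kN/m
Driving force T = W sinα = 291·sin29.8° = 144.6 kN/m
Resisting force R = c_j·L + N'·tanφ = 19·9.5 + 252.5·tan32.3° = 180.5 + 159.6 = 340.1 kN/m
FS = R / T = 340.1 / 144.6 = 2.352

FS = 2.35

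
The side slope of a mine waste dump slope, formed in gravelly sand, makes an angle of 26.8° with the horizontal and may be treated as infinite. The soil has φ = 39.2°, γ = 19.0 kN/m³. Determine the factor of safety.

FS = 1.61

For a dry cohesionless infinite slope the factor of safety is FS = tanφ / tanβ.
FS = tan39.2° / tan26.8° = 0.8156 / 0.5051 = 1.615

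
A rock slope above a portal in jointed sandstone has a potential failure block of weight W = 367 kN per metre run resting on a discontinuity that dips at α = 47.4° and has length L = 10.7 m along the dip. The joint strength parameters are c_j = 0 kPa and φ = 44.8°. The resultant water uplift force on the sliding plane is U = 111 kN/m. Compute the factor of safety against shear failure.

Resolving the block weight along and normal to the plane and applying the Mohr–Coulomb strength on the joint:
N' = W cosα − U = 367·cos47.4° − 111 = 137.4 kN/m
Driving force T = W sinα = 367·sin47.4° = 270.1 kN/m
Resisting force R = c_j·L + N'·tanφ = 0·10.7 + 137.4·tan44.8° = 0.0 + 136.5 = 136.5 kN/m
FS = R / T = 136.5 / 270.1 = 0.505

FS = 0.51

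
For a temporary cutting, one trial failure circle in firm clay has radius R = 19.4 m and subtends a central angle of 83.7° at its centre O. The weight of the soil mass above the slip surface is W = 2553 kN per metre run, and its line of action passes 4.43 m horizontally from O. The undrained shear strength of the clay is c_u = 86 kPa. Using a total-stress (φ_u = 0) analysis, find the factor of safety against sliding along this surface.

Taking moments about the centre O, the resisting moment is provided by the undrained shear strength acting along the arc:
Arc length L_a = R·θ = 19.4·(83.7°·π/180) = 19.4·1.4608 = 28.34 m
M_R = c_u·L_a·R = 86·28.34·19.4 = 47283.0 kN·m/m
M_D = W·d = 2553·4.43 = 11309.8 kN·m/m
FS = M_R / M_D = 47283.0 / 11309.8 = 4.181

FS = 4.18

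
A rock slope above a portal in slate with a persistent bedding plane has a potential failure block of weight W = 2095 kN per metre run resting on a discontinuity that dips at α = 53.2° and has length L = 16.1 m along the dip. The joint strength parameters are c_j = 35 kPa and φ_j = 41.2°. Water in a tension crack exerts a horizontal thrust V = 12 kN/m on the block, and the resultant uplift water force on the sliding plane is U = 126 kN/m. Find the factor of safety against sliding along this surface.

FS = 0.92

Resolving the block weight along and normal to the plane and applying the Mohr–Coulomb strength on the joint:
N' = W cosα − U − V sinα = 2095·cos53.2° − 126 − 12·sin53.2° = 1119.3 kN/m
Driving force T = W sinα + V cosα = 2095·sin53.2° + 12·cos53.2° = 1684.7 kN/m
Resisting force R = c_j·L + N'·tanφ_j = 35·16.1 + 1119.3·tan41.2° = 563.5 + 979.9 = 1543.4 kN/m
FS = R / T = 1543.4 / 1684.7 = 0.916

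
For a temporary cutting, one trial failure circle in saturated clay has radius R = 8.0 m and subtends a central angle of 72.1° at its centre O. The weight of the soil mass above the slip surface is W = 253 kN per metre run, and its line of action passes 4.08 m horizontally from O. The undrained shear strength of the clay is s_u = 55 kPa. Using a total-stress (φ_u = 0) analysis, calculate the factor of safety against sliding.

Taking moments about the centre O, the resisting moment is provided by the undrained shear strength acting along the arc:
Arc length L_a = R·θ = 8.0·(72.1°·π/180) = 8.0·1.2584 = 10.07 m
M_R = s_u·L_a·R = 55·10.07·8.0 = 4429.5 kN·m/m
M_D = W·d = 253·4.08 = 1032.2 kN·m/m
FS = M_R / M_D = 4429.5 / 1032.2 = 4.291

FS = 4.29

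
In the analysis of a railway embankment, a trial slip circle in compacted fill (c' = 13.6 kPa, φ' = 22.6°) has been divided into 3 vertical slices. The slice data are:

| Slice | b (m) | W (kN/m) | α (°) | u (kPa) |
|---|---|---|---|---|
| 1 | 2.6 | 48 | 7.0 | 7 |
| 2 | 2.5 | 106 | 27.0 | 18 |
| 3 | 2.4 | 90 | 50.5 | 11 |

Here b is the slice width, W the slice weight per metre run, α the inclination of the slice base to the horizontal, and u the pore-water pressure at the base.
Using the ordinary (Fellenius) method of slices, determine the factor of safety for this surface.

FS = 1.31

Ordinary method of slices: FS = Σ[c'·Δl_i + (W_i cosα_i − u_i·Δl_i)·tanφ'] / Σ W_i sinα_i, with Δl_i = b_i / cosα_i.
Slice 1: Δl = 2.6/cos7.0° = 2.620 m; N'_1 = 48·cos7.0° − 7·2.620 = 29.3; c'Δl = 35.63; W sinα = 5.8
Slice 2: Δl = 2.5/cos27.0° = 2.806 m; N'_2 = 106·cos27.0° − 18·2.806 = 43.9; c'Δl = 38.16; W sinα = 48.1
Slice 3: Δl = 2.4/cos50.5° = 3.773 m; N'_3 = 90·cos50.5° − 11·3.773 = 15.7; c'Δl = 51.31; W sinα = 69.4
Σc'Δl = 125.1 kN/m; ΣN' = 89.0 kN/m; ΣW sinα = 123.4 kN/m
Resisting = 125.1 + 89.0·tan22.6° = 125.1 + 37.0 = 162.1 kN/m
FS = 162.1 / 123.4 = 1.314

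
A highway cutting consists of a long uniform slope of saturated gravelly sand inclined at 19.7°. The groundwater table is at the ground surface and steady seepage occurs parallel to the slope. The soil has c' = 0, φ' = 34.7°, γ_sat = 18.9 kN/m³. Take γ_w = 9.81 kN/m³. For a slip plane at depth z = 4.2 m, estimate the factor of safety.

With seepage parallel to the slope and the water table at the surface, the effective normal stress on the slip plane uses the buoyant unit weight γ' = γ_sat − γ_w while the driving shear stress uses γ_sat:
FS = [c' + γ' z cos²β tanφ'] / [γ_sat z sinβ cosβ]
(For c' = 0 this reduces to FS = (γ'/γ_sat)·tanφ'/tanβ.)
γ' = 18.9 − 9.81 = 9.09 kN/m³
Numerator = 0.0 + 9.09·4.2·cos²19.7°·tan34.7° = 0.0 + 9.09·4.2·0.8864·0.6924 = 23.432 kPa
Denominator = 18.9·4.2·sin19.7°·cos19.7° = 18.9·4.2·0.3371·0.9415 = 25.192 kPa
FS = 23.432 / 25.192 = 0.930

FS = 0.93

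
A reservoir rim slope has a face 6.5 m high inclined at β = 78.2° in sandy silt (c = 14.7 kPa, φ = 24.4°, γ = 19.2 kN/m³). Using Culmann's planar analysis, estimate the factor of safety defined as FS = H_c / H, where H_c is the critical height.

FS = 1.03

H_c = (4c/γ) · sinβ cosφ / [1 − cos(β − φ)]
    = (4·14.7/19.2) · sin78.2°·cos24.4° / [1 − cos53.8°]
    = 3.062 · 0.8914 / 0.4094 = 6.67 m
FS = H_c / H = 6.67 / 6.5 = 1.026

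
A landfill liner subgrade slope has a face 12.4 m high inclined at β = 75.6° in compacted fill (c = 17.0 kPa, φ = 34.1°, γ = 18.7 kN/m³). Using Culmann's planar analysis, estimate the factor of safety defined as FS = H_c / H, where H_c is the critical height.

H_c = (4c/γ) · sinβ cosφ / [1 − cos(β − φ)]
    = (4·17.0/18.7) · sin75.6°·cos34.1° / [1 − cos41.5°]
    = 3.636 · 0.8020 / 0.2510 = 11.62 m
FS = H_c / H = 11.62 / 12.4 = 0.937

FS = 0.94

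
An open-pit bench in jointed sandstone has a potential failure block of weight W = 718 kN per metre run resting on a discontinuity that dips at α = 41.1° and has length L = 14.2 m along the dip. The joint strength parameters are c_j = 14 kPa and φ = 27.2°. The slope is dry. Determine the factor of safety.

FS = 1.01

Resolving the block weight along and normal to the plane and applying the Mohr–Coulomb strength on the joint:
N' = W cosα = 718·cos41.1° = 541.1 kN/m
Driving force T = W sinα = 718·sin41.1° = 472.0 kN/m
Resisting force R = c_j·L + N'·tanφ = 14·14.2 + 541.1·tan27.2° = 198.8 + 278.1 = 476.9 kN/m
FS = R / T = 476.9 / 472.0 = 1.010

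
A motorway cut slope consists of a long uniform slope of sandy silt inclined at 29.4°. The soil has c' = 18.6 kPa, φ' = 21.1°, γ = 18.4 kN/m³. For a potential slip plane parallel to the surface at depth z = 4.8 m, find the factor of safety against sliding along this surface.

FS = 1.18

For an infinite slope with a slip plane parallel to the surface (no pore pressure): FS = [c' + γz cos²β tanφ'] / [γz sinβ cosβ].
γz = 18.4·4.8 = 88.32 kN/m²
Numerator = 18.6 + 88.32·cos²29.4°·tan21.1° = 18.6 + 88.32·0.7590·0.3859 = 44.467 kPa
Denominator = 88.32·sin29.4°·cos29.4° = 88.32·0.4909·0.8712 = 37.773 kPa
FS = 44.467 / 37.773 = 1.177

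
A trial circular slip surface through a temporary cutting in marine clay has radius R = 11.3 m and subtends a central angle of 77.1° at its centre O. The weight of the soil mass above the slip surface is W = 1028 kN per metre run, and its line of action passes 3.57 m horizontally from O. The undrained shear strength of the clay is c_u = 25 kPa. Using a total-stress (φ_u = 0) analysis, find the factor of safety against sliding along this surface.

Taking moments about the centre O, the resisting moment is provided by the undrained shear strength acting along the arc:
Arc length L_a = R·θ = 11.3·(77.1°·π/180) = 11.3·1.3456 = 15.21 m
M_R = c_u·L_a·R = 25·15.21·11.3 = 4295.6 kN·m/m
M_D = W·d = 1028·3.57 = 3670.0 kN·m/m
FS = M_R / M_D = 4295.6 / 3670.0 = 1.170

FS = 1.17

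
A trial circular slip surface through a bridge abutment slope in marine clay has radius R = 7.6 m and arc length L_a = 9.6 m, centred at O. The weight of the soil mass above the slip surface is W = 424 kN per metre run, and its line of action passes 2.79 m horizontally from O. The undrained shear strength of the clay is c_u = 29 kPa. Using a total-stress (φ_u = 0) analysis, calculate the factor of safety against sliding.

FS = 1.79

Taking moments about the centre O, the resisting moment is provided by the undrained shear strength acting along the arc:
M_R = c_u·L_a·R = 29·9.60·7.6 = 2115.8 kN·m/m
M_D = W·d = 424·2.79 = 1183.0 kN·m/m
FS = M_R / M_D = 2115.8 / 1183.0 = 1.789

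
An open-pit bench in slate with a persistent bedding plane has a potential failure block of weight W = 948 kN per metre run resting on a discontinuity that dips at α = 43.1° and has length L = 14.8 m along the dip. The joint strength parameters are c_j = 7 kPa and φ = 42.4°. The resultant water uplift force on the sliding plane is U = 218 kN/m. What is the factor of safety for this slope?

Resolving the block weight along and normal to the plane and applying the Mohr–Coulomb strength on the joint:
N' = W cosα − U = 948·cos43.1° − 218 = 474.2 kN/m
Driving force T = W sinα = 948·sin43.1° = 647.7 kN/m
Resisting force R = c_j·L + N'·tanφ = 7·14.8 + 474.2·tan42.4° = 103.6 + 433.0 = 536.6 kN/m
FS = R / T = 536.6 / 647.7 = 0.828

FS = 0.83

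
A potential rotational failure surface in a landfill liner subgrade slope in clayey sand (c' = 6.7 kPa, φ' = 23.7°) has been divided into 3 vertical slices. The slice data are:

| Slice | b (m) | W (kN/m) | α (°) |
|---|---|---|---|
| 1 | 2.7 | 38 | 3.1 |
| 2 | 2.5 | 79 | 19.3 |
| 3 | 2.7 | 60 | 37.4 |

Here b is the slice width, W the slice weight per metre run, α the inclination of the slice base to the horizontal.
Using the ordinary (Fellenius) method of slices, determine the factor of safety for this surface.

FS = 2.00

Ordinary method of slices: FS = Σ[c'·Δl_i + (W_i cosα_i)·tanφ'] / Σ W_i sinα_i, with Δl_i = b_i / cosα_i.
Slice 1: Δl = 2.7/cos3.1° = 2.704 m; N'_1 = 38·cos3.1° = 37.9; c'Δl = 18.12; W sinα = 2.1
Slice 2: Δl = 2.5/cos19.3° = 2.649 m; N'_2 = 79·cos19.3° = 74.6; c'Δl = 17.75; W sinα = 26.1
Slice 3: Δl = 2.7/cos37.4° = 3.399 m; N'_3 = 60·cos37.4° = 47.7; c'Δl = 22.77; W sinα = 36.4
Σc'Δl = 58.6 kN/m; ΣN' = 160.2 kN/m; ΣW sinα = 64.6 kN/m
Resisting = 58.6 + 160.2·tan23.7° = 58.6 + 70.3 = 128.9 kN/m
FS = 128.9 / 64.6 = 1.996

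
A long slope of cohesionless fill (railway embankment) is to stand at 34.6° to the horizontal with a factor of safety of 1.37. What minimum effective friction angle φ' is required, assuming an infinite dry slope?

FS = tanφ'/tanβ ⇒ tanφ' = FS · tanβ = 1.37 · tan34.6° = 0.9451
φ' = arctan(0.9451) = 43.38°

φ' = 43.4°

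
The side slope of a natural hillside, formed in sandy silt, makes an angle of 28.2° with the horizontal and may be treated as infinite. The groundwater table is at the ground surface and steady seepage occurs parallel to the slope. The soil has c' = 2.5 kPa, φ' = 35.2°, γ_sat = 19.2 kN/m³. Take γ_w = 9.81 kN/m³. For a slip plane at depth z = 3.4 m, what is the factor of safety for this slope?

FS = 0.74

With seepage parallel to the slope and the water table at the surface, the effective normal stress on the slip plane uses the buoyant unit weight γ' = γ_sat − γ_w while the driving shear stress uses γ_sat:
FS = [c' + γ' z cos²β tanφ'] / [γ_sat z sinβ cosβ]
γ' = 19.2 − 9.81 = 9.39 kN/m³
Numerator = 2.5 + 9.39·3.4·cos²28.2°·tan35.2° = 2.5 + 9.39·3.4·0.7767·0.7054 = 19.992 kPa
Denominator = 19.2·3.4·sin28.2°·cos28.2° = 19.2·3.4·0.4726·0.8813 = 27.187 kPa
FS = 19.992 / 27.187 = 0.735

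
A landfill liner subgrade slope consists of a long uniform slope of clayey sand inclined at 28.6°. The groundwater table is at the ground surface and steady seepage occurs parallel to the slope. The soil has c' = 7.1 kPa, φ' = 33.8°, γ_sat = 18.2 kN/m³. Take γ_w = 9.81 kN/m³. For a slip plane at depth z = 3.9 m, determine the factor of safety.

With seepage parallel to the slope and the water table at the surface, the effective normal stress on the slip plane uses the buoyant unit weight γ' = γ_sat − γ_w while the driving shear stress uses γ_sat:
FS = [c' + γ' z cos²β tanφ'] / [γ_sat z sinβ cosβ]
γ' = 18.2 − 9.81 = 8.39 kN/m³
Numerator = 7.1 + 8.39·3.9·cos²28.6°·tan33.8° = 7.1 + 8.39·3.9·0.7709·0.6694 = 23.985 kPa
Denominator = 18.2·3.9·sin28.6°·cos28.6° = 18.2·3.9·0.4787·0.8780 = 29.832 kPa
FS = 23.985 / 29.832 = 0.804

FS = 0.80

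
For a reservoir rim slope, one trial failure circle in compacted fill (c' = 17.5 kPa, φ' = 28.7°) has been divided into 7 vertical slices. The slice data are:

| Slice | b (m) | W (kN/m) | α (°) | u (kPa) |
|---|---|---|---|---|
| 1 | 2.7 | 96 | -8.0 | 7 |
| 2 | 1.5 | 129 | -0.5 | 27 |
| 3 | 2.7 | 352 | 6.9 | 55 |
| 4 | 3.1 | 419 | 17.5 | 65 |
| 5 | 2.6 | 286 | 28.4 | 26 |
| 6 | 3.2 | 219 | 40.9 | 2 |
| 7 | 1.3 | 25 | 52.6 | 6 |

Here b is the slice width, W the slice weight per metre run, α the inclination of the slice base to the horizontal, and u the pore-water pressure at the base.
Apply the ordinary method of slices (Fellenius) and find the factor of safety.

Ordinary method of slices: FS = Σ[c'·Δl_i + (W_i cosα_i − u_i·Δl_i)·tanφ'] / Σ W_i sinα_i, with Δl_i = b_i / cosα_i.
Slice 1: Δl = 2.7/cos(-8.0°) = 2.727 m; N'_1 = 96·cos(-8.0°) − 7·2.727 = 76.0; c'Δl = 47.71; W sinα = -13.4
Slice 2: Δl = 1.5/cos(-0.5°) = 1.500 m; N'_2 = 129·cos(-0.5°) − 27·1.500 = 88.5; c'Δl = 26.25; W sinα = -1.1
Slice 3: Δl = 2.7/cos6.9° = 2.720 m; N'_3 = 352·cos6.9° − 55·2.720 = 199.9; c'Δl = 47.59; W sinα = 42.3
Slice 4: Δl = 3.1/cos17.5° = 3.250 m; N'_4 = 419·cos17.5° − 65·3.250 = 188.3; c'Δl = 56.88; W sinα = 126.0
Slice 5: Δl = 2.6/cos28.4° = 2.956 m; N'_5 = 286·cos28.4° − 26·2.956 = 174.7; c'Δl = 51.73; W sinα = 136.0
Slice 6: Δl = 3.2/cos40.9° = 4.234 m; N'_6 = 219·cos40.9° − 2·4.234 = 157.1; c'Δl = 74.09; W sinα = 143.4
Slice 7: Δl = 1.3/cos52.6° = 2.140 m; N'_7 = 25·cos52.6° − 6·2.140 = 2.3; c'Δl = 37.46; W sinα = 19.9
Σc'Δl = 341.7 kN/m; ΣN' = 886.8 kN/m; ΣW sinα = 453.1 kN/m
Resisting = 341.7 + 886.8·tan28.7° = 341.7 + 485.5 = 827.2 kN/m
FS = 827.2 / 453.1 = 1.826

FS = 1.83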